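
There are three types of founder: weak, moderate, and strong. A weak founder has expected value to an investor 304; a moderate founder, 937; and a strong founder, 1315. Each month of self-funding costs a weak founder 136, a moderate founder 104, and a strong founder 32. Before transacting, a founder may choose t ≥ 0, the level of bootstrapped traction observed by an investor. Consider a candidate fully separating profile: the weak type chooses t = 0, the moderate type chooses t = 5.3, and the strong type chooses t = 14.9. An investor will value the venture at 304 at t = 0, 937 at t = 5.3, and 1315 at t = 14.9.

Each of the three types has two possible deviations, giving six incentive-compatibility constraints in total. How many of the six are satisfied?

Strong (own payoff 1315 − 32×14.9 = 838.2): to t=0 gives 304 → no gain ✓; to t=5.3 gives 937 − 32×5.3 = 767.4 → no gain ✓.
Moderate (own payoff 937 − 104×5.3 = 385.8): to t=0 gives 304 → no gain ✓; to t=14.9 gives 1315 − 104×14.9 = -234.6 → no gain ✓.
Weak (own payoff 304): to t=5.3 gives 937 − 136×5.3 = 216.2 → no gain ✓; to t=14.9 gives 1315 − 136×14.9 = -711.4 → no gain ✓.
6 of the 6 constraints hold; this profile is a separating equilibrium.

6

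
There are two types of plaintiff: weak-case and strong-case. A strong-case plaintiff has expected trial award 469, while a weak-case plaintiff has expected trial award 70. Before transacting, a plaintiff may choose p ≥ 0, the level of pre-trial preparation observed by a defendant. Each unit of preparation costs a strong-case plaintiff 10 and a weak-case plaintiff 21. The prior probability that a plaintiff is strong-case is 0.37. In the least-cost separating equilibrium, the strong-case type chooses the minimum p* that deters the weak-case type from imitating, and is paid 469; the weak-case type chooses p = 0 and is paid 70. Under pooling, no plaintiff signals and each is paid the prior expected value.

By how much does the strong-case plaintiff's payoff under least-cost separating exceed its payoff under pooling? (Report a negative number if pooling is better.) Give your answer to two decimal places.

Least-cost separating signal: p* solves 70 = 469 − 21·p*, so p* = (469 − 70)/21 = 19.
Strong-case type's separating payoff: 469 − 10 × p* = 469 − 10 × (469 − 70)/21 = 469 − 3990/21 = 279.
Pooling payoff: 0.37 × 469 + 0.63 × 70 = 217.63.
Difference: 279 − 217.63 = 61.37.
The strong-case type prefers to separate.

61.37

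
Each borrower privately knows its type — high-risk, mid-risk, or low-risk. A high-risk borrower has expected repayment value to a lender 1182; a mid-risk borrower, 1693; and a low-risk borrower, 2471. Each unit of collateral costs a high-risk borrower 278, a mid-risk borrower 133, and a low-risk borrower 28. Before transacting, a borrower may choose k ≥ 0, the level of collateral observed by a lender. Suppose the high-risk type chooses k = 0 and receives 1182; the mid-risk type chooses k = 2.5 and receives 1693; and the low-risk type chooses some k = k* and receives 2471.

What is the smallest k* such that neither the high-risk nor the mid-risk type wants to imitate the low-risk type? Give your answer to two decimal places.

High-risk type (on-path payoff 1182) won't mimic when 1182 ≥ 2471 − 278·k*, i.e. k* ≥ 4.64.
Mid-risk type (on-path payoff 1693 − 133×2.5 = 1360.5) won't mimic when 1360.5 ≥ 2471 − 133·k*, i.e. k* ≥ 8.35.
Both must hold, so k* = max(4.64, 8.35) = 8.35. The mid-risk type's constraint binds.

8.35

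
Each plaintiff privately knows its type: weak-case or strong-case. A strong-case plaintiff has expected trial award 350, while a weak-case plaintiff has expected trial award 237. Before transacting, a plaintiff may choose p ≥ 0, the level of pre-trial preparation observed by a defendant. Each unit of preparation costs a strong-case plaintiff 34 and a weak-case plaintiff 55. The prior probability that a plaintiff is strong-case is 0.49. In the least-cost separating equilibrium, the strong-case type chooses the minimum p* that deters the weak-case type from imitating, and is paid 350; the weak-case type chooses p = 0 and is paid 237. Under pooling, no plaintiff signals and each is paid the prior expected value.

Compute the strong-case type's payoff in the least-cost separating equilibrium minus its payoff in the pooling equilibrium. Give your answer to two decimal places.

Least-cost separating signal: p* solves 237 = 350 − 55·p*, so p* = (350 − 237)/55 ≈ 2.0545.
Strong-case type's separating payoff: 350 − 34 × p* = 350 − 34 × (350 − 237)/55 = 350 − 3842/55 ≈ 280.1455.
Pooling payoff: 0.49 × 350 + 0.51 × 237 = 292.37.
Difference: 280.1455 − 292.37 = -12.2245, i.e. -12.22 to two decimal places.
The strong-case type would prefer the pooling outcome.

-12.22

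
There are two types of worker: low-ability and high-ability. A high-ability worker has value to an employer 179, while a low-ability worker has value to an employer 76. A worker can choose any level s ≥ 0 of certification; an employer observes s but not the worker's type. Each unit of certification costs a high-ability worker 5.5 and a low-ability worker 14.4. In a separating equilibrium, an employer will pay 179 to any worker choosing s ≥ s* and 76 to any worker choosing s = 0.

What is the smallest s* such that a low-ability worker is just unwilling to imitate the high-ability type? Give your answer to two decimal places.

A low-ability worker choosing s = 0 receives 76.
Imitating at s* instead would pay 179 at cost 14.4·s*, netting 179 − 14.4·s*.
Indifference: 76 = 179 − 14.4·s*, so s* = (179 − 76) / 14.4 ≈ 7.15.
This is the low-ability type's binding incentive-compatibility constraint; any s ≥ 7.15 sustains separation on that side.

7.15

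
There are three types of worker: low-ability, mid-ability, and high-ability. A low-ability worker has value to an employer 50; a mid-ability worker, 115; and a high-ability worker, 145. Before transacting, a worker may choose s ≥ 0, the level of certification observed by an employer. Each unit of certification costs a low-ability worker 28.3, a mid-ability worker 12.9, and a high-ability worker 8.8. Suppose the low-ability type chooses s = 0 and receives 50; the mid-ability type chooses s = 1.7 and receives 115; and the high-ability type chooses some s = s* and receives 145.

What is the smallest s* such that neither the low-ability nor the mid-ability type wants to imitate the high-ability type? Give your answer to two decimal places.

Low-ability type (on-path payoff 50) won't mimic when 50 ≥ 145 − 28.3·s*, i.e. s* ≥ 3.36.
Mid-ability type (on-path payoff 115 − 12.9×1.7 = 93.07) won't mimic when 93.07 ≥ 145 − 12.9·s*, i.e. s* ≥ 4.03.
Both must hold, so s* = max(3.36, 4.03) = 4.03. The mid-ability type's constraint binds.

4.03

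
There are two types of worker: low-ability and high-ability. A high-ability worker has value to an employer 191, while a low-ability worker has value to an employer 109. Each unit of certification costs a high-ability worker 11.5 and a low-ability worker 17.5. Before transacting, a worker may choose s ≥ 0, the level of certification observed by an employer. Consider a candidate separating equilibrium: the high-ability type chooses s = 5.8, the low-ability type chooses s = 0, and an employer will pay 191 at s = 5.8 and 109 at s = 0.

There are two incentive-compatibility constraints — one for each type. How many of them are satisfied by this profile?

2

Low-ability type: stay at 0 → 109; mimic → 191 − 17.5 × 5.8 = 89.5. IC holds (109 ≥ 89.5).
High-ability type: signal → 191 − 11.5 × 5.8 = 124.3; deviate to 0 → 109. IC holds (124.3 ≥ 109).
2 of 2 constraints hold, so this is a separating equilibrium.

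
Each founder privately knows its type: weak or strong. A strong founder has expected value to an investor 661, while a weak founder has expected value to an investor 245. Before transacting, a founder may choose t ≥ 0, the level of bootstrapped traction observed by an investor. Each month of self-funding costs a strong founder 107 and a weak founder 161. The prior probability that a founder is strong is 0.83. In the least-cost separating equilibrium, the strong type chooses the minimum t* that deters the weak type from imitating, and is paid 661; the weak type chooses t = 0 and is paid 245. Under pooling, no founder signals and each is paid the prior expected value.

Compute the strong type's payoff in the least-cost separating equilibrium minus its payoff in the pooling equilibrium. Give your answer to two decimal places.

Least-cost separating signal: t* solves 245 = 661 − 161·t*, so t* = (661 − 245)/161 ≈ 2.5839.
Strong type's separating payoff: 661 − 107 × t* = 661 − 107 × (661 − 245)/161 = 661 − 44512/161 ≈ 384.5280.
Pooling payoff: 0.83 × 661 + 0.17 × 245 = 590.28.
Difference: 384.5280 − 590.28 = -205.752, i.e. -205.75 to two decimal places.
The strong type would prefer the pooling outcome.

-205.75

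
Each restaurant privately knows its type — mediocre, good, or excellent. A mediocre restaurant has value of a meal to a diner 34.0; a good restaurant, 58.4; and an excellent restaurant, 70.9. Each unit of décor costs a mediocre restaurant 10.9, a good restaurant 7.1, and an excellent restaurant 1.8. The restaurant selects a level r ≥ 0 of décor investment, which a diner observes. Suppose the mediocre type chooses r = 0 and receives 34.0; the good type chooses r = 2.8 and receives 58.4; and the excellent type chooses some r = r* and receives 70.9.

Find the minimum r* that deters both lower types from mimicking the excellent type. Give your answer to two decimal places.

Mediocre type (on-path payoff 34.0) won't mimic when 34.0 ≥ 70.9 − 10.9·r*, i.e. r* ≥ 3.39.
Good type (on-path payoff 58.4 − 7.1×2.8 = 38.52) won't mimic when 38.52 ≥ 70.9 − 7.1·r*, i.e. r* ≥ 4.56.
Both must hold, so r* = max(3.39, 4.56) = 4.56. The good type's constraint binds.

4.56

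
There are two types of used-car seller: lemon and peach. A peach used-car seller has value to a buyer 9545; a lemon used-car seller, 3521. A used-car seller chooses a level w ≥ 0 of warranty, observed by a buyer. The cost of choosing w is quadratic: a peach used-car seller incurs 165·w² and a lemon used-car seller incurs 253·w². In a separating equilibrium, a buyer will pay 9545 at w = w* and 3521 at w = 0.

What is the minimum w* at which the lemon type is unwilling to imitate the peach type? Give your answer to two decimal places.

The lemon type at w = 0 receives 3521; imitating at w* yields 9545 − 253·w*².
Indifference: 3521 = 9545 − 253·w*², so w*² = (9545 − 3521) / 253 ≈ 23.8103.
w* = √23.8103 ≈ 4.88.

4.88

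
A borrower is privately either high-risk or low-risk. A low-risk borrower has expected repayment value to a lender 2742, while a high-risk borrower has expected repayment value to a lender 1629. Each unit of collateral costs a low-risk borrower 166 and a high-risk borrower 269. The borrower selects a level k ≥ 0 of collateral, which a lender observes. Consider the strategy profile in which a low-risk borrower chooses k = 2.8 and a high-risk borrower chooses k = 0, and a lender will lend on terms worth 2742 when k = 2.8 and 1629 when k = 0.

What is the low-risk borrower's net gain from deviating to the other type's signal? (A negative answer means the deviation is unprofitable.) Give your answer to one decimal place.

-648.2

Playing k = 2.8 the low-risk borrower receives 2742 − 166 × 2.8 = 2277.2.
Deviating to k = 0 yields 1629 instead.
Gain from deviating: 1629 − 2277.2 = -648.2.
The gain is negative, so the low-risk type's incentive-compatibility constraint is satisfied.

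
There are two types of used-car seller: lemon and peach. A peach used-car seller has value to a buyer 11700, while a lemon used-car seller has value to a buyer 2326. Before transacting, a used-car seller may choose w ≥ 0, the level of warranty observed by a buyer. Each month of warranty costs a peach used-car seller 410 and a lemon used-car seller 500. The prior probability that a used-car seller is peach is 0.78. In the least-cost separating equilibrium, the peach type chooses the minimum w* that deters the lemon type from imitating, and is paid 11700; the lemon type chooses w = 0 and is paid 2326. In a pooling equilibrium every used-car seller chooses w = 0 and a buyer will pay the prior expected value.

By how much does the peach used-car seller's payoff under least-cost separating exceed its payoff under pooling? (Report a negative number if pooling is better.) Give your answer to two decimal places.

Least-cost separating signal: w* solves 2326 = 11700 − 500·w*, so w* = (11700 − 2326)/500 = 18.748.
Peach type's separating payoff: 11700 − 410 × w* = 11700 − 410 × (11700 − 2326)/500 = 11700 − 3843340/500 = 4013.32.
Pooling payoff: 0.78 × 11700 + 0.22 × 2326 = 9637.72.
Difference: 4013.32 − 9637.72 = -5624.40.
The peach type would prefer the pooling outcome.

-5624.40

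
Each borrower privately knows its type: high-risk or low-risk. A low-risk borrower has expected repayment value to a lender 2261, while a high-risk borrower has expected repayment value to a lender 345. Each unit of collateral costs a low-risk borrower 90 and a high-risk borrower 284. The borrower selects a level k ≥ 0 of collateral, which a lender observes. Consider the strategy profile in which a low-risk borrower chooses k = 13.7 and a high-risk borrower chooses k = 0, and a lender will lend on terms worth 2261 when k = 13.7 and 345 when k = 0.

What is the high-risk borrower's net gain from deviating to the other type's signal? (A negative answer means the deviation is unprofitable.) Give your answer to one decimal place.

-1974.8

Playing k = 0 the high-risk borrower receives 345.
Deviating to k = 13.7 brings payment 2261 at cost 284 × 13.7 = 3890.8, netting -1629.8.
Gain from deviating: -1629.8 − 345 = -1974.8.
The gain is negative, so the high-risk type's incentive-compatibility constraint is satisfied.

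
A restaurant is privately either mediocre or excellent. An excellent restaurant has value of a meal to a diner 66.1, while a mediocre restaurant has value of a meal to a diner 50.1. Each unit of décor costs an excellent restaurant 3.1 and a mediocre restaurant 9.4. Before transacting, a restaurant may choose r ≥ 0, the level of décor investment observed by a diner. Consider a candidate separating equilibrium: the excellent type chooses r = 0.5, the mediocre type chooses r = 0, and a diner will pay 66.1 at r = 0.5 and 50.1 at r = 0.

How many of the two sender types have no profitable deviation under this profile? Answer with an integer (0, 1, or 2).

Mediocre type: stay at 0 → 50.1; mimic → 66.1 − 9.4 × 0.5 = 61.4. IC fails (50.1 < 61.4).
Excellent type: signal → 66.1 − 3.1 × 0.5 = 64.55; deviate to 0 → 50.1. IC holds (64.55 ≥ 50.1).
1 of 2 constraints hold, so this profile is not an equilibrium.

1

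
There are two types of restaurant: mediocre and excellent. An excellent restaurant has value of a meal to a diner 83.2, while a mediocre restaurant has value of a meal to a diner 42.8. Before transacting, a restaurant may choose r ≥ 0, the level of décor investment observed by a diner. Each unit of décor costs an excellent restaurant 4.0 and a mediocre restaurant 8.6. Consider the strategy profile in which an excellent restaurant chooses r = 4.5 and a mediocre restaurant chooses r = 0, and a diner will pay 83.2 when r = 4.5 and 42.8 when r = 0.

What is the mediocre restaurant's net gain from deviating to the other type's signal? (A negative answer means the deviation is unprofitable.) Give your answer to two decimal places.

Playing r = 0 the mediocre restaurant receives 42.8.
Deviating to r = 4.5 brings payment 83.2 at cost 8.6 × 4.5 = 38.7, netting 44.5.
Gain from deviating: 44.5 − 42.8 = 1.70.
The gain is positive, so the mediocre type's incentive-compatibility constraint is violated — this profile is not a separating equilibrium.

1.70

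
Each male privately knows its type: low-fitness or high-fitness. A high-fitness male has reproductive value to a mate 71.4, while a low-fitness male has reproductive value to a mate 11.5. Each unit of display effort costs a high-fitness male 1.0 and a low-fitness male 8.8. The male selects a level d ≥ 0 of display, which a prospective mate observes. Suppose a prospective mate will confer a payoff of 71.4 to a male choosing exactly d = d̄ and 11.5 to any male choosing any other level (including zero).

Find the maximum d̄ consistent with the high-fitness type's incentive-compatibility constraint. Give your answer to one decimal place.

59.9

Choosing d̄ yields the high-fitness type 71.4 − 1.0·d̄; choosing zero yields 11.5.
The high-fitness type is indifferent at 71.4 − 1.0·d̄ = 11.5, i.e. d̄ = (71.4 − 11.5) / 1.0 = 59.9.
For any d̄ above 59.9 the high-fitness type would rather pool at zero, so separation collapses.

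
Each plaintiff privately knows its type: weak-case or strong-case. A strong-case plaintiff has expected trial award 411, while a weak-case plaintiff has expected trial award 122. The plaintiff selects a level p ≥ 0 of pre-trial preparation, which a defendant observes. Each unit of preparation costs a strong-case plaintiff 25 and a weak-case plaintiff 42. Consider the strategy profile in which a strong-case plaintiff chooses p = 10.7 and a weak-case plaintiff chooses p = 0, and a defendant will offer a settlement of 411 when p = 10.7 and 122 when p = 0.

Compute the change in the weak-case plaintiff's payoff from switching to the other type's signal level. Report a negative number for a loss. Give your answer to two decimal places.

-160.40

Playing p = 0 the weak-case plaintiff receives 122.
Deviating to p = 10.7 brings payment 411 at cost 42 × 10.7 = 449.4, netting -38.4.
Gain from deviating: -38.4 − 122 = -160.40.
The gain is negative, so the weak-case type's incentive-compatibility constraint is satisfied.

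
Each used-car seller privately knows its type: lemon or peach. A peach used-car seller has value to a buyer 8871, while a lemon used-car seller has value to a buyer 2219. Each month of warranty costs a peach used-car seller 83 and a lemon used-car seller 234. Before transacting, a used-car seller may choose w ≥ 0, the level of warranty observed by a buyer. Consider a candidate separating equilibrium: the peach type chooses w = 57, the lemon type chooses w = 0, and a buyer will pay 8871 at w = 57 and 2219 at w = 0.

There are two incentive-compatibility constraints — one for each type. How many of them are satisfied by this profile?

Lemon type: stay at 0 → 2219; mimic → 8871 − 234 × 57 = -4467. IC holds (2219 ≥ -4467).
Peach type: signal → 8871 − 83 × 57 = 4140; deviate to 0 → 2219. IC holds (4140 ≥ 2219).
2 of 2 constraints hold, so this is a separating equilibrium.

2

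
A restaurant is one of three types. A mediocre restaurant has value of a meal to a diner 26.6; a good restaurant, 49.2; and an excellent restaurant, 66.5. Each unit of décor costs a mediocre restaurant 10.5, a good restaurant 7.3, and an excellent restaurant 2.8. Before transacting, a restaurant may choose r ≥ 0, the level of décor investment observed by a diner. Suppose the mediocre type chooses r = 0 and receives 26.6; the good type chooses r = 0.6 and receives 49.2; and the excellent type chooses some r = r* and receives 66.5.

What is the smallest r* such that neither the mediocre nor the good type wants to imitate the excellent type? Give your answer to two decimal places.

Mediocre type (on-path payoff 26.6) won't mimic when 26.6 ≥ 66.5 − 10.5·r*, i.e. r* ≥ 3.80.
Good type (on-path payoff 49.2 − 7.3×0.6 = 44.82) won't mimic when 44.82 ≥ 66.5 − 7.3·r*, i.e. r* ≥ 2.97.
Both must hold, so r* = max(3.80, 2.97) = 3.80. The mediocre type's constraint binds.

3.80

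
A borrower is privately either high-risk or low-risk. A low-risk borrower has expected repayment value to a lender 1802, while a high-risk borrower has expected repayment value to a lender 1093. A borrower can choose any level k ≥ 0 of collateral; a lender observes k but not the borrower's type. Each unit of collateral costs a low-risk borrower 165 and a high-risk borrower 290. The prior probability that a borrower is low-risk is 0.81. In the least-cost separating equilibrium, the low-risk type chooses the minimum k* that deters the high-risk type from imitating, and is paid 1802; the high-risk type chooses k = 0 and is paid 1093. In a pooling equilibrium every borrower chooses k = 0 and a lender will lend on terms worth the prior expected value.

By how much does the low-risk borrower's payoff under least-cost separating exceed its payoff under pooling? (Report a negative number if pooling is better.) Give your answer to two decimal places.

-268.69

Least-cost separating signal: k* solves 1093 = 1802 − 290·k*, so k* = (1802 − 1093)/290 ≈ 2.4448.
Low-risk type's separating payoff: 1802 − 165 × k* = 1802 − 165 × (1802 − 1093)/290 = 1802 − 116985/290 ≈ 1398.6034.
Pooling payoff: 0.81 × 1802 + 0.19 × 1093 = 1667.29.
Difference: 1398.6034 − 1667.29 = -268.6866, i.e. -268.69 to two decimal places.
The low-risk type would prefer the pooling outcome.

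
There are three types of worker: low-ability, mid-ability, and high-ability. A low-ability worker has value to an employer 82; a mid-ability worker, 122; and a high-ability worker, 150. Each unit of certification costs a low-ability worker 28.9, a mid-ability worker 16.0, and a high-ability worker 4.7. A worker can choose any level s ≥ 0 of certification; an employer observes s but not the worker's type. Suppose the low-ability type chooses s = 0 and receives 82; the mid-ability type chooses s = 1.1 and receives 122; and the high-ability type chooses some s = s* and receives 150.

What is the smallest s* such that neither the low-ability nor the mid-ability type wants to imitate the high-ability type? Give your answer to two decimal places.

Mid-ability type (on-path payoff 122 − 16.0×1.1 = 104.4) won't mimic when 104.4 ≥ 150 − 16.0·s*, i.e. s* ≥ 2.85.
Low-ability type (on-path payoff 82) won't mimic when 82 ≥ 150 − 28.9·s*, i.e. s* ≥ 2.35.
Both must hold, so s* = max(2.35, 2.85) = 2.85. The mid-ability type's constraint binds.

2.85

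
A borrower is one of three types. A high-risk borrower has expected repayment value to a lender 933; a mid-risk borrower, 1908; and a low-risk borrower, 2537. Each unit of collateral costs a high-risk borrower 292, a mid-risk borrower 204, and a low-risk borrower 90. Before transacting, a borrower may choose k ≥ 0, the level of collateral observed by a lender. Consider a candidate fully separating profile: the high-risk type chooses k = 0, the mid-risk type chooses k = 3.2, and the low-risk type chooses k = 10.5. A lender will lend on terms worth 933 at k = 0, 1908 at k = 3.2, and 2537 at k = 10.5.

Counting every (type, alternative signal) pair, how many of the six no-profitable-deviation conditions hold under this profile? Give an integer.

4

Mid-risk (own payoff 1908 − 204×3.2 = 1255.2): to k=0 gives 933 → no gain ✓; to k=10.5 gives 2537 − 204×10.5 = 395 → no gain ✓.
Low-risk (own payoff 2537 − 90×10.5 = 1592): to k=0 gives 933 → no gain ✓; to k=3.2 gives 1908 − 90×3.2 = 1620 → profitable ✗.
High-risk (own payoff 933): to k=3.2 gives 1908 − 292×3.2 = 973.6 → profitable ✗; to k=10.5 gives 2537 − 292×10.5 = -529 → no gain ✓.
4 of the 6 constraints hold; not an equilibrium.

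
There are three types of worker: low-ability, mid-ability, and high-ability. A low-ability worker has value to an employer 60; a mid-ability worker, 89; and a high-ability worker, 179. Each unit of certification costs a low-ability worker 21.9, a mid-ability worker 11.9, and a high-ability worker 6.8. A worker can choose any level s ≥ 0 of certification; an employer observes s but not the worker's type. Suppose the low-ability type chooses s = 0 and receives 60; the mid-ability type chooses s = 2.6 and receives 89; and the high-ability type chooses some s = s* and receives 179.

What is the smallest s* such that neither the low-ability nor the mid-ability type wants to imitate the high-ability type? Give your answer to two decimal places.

10.16

Mid-ability type (on-path payoff 89 − 11.9×2.6 = 58.06) won't mimic when 58.06 ≥ 179 − 11.9·s*, i.e. s* ≥ 10.16.
Low-ability type (on-path payoff 60) won't mimic when 60 ≥ 179 − 21.9·s*, i.e. s* ≥ 5.43.
Both must hold, so s* = max(5.43, 10.16) = 10.16. The mid-ability type's constraint binds.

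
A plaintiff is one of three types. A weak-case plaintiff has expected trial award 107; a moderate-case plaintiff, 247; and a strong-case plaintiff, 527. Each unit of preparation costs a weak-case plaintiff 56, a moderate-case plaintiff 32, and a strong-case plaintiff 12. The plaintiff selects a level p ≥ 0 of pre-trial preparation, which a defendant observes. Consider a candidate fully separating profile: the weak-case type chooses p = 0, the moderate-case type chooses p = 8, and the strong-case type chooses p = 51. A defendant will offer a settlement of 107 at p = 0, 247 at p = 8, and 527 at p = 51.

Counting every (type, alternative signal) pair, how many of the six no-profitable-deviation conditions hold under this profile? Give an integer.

Moderate-case (own payoff 247 − 32×8 = -9): to p=0 gives 107 → profitable ✗; to p=51 gives 527 − 32×51 = -1105 → no gain ✓.
Strong-case (own payoff 527 − 12×51 = -85): to p=0 gives 107 → profitable ✗; to p=8 gives 247 − 12×8 = 151 → profitable ✗.
Weak-case (own payoff 107): to p=8 gives 247 − 56×8 = -201 → no gain ✓; to p=51 gives 527 − 56×51 = -2329 → no gain ✓.
3 of the 6 constraints hold; not an equilibrium.

3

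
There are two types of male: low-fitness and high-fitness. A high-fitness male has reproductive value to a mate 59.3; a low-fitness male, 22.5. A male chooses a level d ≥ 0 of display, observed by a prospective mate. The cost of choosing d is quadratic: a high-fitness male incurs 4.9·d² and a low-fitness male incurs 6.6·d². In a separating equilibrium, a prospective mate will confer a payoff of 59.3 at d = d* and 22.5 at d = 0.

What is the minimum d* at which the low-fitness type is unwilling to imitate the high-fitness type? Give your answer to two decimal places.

2.36

The low-fitness type at d = 0 receives 22.5; imitating at d* yields 59.3 − 6.6·d*².
Indifference: 22.5 = 59.3 − 6.6·d*², so d*² = (59.3 − 22.5) / 6.6 ≈ 5.5758.
d* = √5.5758 ≈ 2.36.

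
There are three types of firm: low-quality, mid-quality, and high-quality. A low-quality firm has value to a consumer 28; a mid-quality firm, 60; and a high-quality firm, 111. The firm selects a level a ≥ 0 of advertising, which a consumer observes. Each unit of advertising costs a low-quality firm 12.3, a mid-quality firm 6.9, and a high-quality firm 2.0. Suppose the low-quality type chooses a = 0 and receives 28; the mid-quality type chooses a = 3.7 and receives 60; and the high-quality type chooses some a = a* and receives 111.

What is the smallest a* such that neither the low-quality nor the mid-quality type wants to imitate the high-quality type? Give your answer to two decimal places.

Mid-quality type (on-path payoff 60 − 6.9×3.7 = 34.47) won't mimic when 34.47 ≥ 111 − 6.9·a*, i.e. a* ≥ 11.09.
Low-quality type (on-path payoff 28) won't mimic when 28 ≥ 111 − 12.3·a*, i.e. a* ≥ 6.75.
Both must hold, so a* = max(6.75, 11.09) = 11.09. The mid-quality type's constraint binds.

11.09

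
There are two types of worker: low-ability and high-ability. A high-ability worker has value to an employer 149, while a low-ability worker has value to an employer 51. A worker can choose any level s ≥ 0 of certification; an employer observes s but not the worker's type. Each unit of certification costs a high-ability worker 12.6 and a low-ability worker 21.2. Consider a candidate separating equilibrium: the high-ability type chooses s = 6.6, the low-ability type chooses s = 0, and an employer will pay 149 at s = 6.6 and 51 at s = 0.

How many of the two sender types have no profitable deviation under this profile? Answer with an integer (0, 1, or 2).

2

High-ability type: signal → 149 − 12.6 × 6.6 = 65.84; deviate to 0 → 51. IC holds (65.84 ≥ 51).
Low-ability type: stay at 0 → 51; mimic → 149 − 21.2 × 6.6 = 9.08. IC holds (51 ≥ 9.08).
2 of 2 constraints hold, so this is a separating equilibrium.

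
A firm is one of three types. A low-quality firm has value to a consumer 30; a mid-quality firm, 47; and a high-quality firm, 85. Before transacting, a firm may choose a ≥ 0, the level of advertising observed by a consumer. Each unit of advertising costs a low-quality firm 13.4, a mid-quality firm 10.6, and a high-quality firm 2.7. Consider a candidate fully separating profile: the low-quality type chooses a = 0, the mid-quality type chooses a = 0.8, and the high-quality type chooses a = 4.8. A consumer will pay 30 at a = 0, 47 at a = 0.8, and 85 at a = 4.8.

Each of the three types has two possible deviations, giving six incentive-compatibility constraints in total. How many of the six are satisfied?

Low-quality (own payoff 30): to a=0.8 gives 47 − 13.4×0.8 = 36.28 → profitable ✗; to a=4.8 gives 85 − 13.4×4.8 = 20.68 → no gain ✓.
Mid-quality (own payoff 47 − 10.6×0.8 = 38.52): to a=0 gives 30 → no gain ✓; to a=4.8 gives 85 − 10.6×4.8 = 34.12 → no gain ✓.
High-quality (own payoff 85 − 2.7×4.8 = 72.04): to a=0 gives 30 → no gain ✓; to a=0.8 gives 47 − 2.7×0.8 = 44.84 → no gain ✓.
5 of the 6 constraints hold; not an equilibrium.

5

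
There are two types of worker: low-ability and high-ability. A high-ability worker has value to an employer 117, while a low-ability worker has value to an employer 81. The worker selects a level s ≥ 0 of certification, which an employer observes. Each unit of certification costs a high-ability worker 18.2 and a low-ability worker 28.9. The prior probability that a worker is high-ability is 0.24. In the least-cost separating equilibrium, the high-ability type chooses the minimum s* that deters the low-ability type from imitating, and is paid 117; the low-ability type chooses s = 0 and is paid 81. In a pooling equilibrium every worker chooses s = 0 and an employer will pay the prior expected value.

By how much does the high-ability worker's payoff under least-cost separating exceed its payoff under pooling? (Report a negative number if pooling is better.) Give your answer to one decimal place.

Least-cost separating signal: s* solves 81 = 117 − 28.9·s*, so s* = (117 − 81)/28.9 ≈ 1.2457.
High-ability type's separating payoff: 117 − 18.2 × s* = 117 − 18.2 × (117 − 81)/28.9 = 117 − 655.2/28.9 ≈ 94.329.
Pooling payoff: 0.24 × 117 + 0.76 × 81 = 89.64.
Difference: 94.329 − 89.64 = 4.689, i.e. 4.7 to one decimal place.
The high-ability type prefers to separate.

4.7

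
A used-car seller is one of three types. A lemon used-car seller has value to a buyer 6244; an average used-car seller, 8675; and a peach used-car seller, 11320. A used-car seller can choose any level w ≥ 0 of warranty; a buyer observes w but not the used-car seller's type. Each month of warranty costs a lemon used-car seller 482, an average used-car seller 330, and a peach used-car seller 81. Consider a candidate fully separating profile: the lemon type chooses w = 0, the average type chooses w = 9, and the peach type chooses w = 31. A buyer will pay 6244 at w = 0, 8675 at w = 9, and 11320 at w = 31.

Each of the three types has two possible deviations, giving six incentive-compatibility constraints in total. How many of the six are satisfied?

5

Lemon (own payoff 6244): to w=9 gives 8675 − 482×9 = 4337 → no gain ✓; to w=31 gives 11320 − 482×31 = -3622 → no gain ✓.
Peach (own payoff 11320 − 81×31 = 8809): to w=0 gives 6244 → no gain ✓; to w=9 gives 8675 − 81×9 = 7946 → no gain ✓.
Average (own payoff 8675 − 330×9 = 5705): to w=0 gives 6244 → profitable ✗; to w=31 gives 11320 − 330×31 = 1090 → no gain ✓.
5 of the 6 constraints hold; not an equilibrium.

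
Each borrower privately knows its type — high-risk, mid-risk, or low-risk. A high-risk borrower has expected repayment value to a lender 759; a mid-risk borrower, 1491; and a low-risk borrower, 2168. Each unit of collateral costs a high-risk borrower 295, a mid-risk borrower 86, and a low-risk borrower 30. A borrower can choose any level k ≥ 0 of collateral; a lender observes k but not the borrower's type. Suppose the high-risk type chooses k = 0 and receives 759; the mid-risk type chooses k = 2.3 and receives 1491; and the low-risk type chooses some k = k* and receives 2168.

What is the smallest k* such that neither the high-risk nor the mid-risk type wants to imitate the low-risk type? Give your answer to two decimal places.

10.17

Mid-risk type (on-path payoff 1491 − 86×2.3 = 1293.2) won't mimic when 1293.2 ≥ 2168 − 86·k*, i.e. k* ≥ 10.17.
High-risk type (on-path payoff 759) won't mimic when 759 ≥ 2168 − 295·k*, i.e. k* ≥ 4.78.
Both must hold, so k* = max(4.78, 10.17) = 10.17. The mid-risk type's constraint binds.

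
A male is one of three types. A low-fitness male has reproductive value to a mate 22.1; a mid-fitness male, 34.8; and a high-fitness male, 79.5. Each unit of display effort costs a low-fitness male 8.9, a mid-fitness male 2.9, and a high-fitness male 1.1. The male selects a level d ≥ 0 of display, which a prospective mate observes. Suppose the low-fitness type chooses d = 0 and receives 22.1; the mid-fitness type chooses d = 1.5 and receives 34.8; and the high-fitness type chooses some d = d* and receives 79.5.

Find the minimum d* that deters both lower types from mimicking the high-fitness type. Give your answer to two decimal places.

Mid-fitness type (on-path payoff 34.8 − 2.9×1.5 = 30.45) won't mimic when 30.45 ≥ 79.5 − 2.9·d*, i.e. d* ≥ 16.91.
Low-fitness type (on-path payoff 22.1) won't mimic when 22.1 ≥ 79.5 − 8.9·d*, i.e. d* ≥ 6.45.
Both must hold, so d* = max(6.45, 16.91) = 16.91. The mid-fitness type's constraint binds.

16.91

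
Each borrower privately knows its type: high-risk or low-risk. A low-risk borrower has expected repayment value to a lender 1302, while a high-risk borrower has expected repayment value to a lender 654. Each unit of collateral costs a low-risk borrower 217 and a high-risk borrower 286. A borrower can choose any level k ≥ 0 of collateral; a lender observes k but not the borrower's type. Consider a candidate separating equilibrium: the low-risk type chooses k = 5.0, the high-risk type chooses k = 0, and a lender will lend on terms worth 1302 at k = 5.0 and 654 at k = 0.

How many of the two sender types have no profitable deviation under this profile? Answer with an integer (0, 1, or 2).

1

High-risk type: stay at 0 → 654; mimic → 1302 − 286 × 5.0 = -128. IC holds (654 ≥ -128).
Low-risk type: signal → 1302 − 217 × 5.0 = 217; deviate to 0 → 654. IC fails (217 < 654).
1 of 2 constraints hold, so this profile is not an equilibrium.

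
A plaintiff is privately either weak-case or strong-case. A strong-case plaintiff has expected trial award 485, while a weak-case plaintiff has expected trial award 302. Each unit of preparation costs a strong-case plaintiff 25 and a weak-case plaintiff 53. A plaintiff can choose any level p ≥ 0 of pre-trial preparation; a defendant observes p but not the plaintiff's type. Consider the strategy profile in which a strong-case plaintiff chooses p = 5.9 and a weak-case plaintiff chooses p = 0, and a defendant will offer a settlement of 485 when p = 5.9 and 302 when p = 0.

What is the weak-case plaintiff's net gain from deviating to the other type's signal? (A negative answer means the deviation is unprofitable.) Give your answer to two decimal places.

-129.70

Playing p = 0 the weak-case plaintiff receives 302.
Deviating to p = 5.9 brings payment 485 at cost 53 × 5.9 = 312.7, netting 172.3.
Gain from deviating: 172.3 − 302 = -129.70.
The gain is negative, so the weak-case type's incentive-compatibility constraint is satisfied.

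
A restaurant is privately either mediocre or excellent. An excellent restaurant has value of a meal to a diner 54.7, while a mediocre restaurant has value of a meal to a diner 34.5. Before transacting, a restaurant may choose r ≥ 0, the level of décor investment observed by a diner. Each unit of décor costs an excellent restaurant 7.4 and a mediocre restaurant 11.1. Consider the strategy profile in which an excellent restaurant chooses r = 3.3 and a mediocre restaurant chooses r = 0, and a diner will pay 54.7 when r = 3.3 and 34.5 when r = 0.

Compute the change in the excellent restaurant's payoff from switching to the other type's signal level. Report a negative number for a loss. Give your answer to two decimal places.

Playing r = 3.3 the excellent restaurant receives 54.7 − 7.4 × 3.3 = 30.28.
Deviating to r = 0 yields 34.5 instead.
Gain from deviating: 34.5 − 30.28 = 4.22.
The gain is positive, so the excellent type's incentive-compatibility constraint is violated — this profile is not a separating equilibrium.

4.22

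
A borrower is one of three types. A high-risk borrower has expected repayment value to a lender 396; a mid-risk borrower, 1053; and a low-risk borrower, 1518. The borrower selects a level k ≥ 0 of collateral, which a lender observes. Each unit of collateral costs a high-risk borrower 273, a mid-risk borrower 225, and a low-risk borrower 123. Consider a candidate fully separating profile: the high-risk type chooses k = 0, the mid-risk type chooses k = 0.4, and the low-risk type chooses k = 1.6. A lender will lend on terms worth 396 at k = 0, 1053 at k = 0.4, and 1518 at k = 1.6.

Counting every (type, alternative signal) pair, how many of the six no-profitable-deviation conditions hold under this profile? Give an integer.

3

Low-risk (own payoff 1518 − 123×1.6 = 1321.2): to k=0 gives 396 → no gain ✓; to k=0.4 gives 1053 − 123×0.4 = 1003.8 → no gain ✓.
High-risk (own payoff 396): to k=0.4 gives 1053 − 273×0.4 = 943.8 → profitable ✗; to k=1.6 gives 1518 − 273×1.6 = 1081.2 → profitable ✗.
Mid-risk (own payoff 1053 − 225×0.4 = 963): to k=0 gives 396 → no gain ✓; to k=1.6 gives 1518 − 225×1.6 = 1158 → profitable ✗.
3 of the 6 constraints hold; not an equilibrium.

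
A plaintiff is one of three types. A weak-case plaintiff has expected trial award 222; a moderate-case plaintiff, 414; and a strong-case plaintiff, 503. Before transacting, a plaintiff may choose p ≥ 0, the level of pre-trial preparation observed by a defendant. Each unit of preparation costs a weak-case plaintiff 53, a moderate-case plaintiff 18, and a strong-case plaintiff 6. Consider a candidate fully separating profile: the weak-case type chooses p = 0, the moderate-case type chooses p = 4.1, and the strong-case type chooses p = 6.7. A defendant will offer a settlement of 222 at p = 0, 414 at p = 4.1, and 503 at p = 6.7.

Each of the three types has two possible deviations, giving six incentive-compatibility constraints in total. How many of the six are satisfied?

5

Strong-case (own payoff 503 − 6×6.7 = 462.8): to p=0 gives 222 → no gain ✓; to p=4.1 gives 414 − 6×4.1 = 389.4 → no gain ✓.
Moderate-case (own payoff 414 − 18×4.1 = 340.2): to p=0 gives 222 → no gain ✓; to p=6.7 gives 503 − 18×6.7 = 382.4 → profitable ✗.
Weak-case (own payoff 222): to p=4.1 gives 414 − 53×4.1 = 196.7 → no gain ✓; to p=6.7 gives 503 − 53×6.7 = 147.9 → no gain ✓.
5 of the 6 constraints hold; not an equilibrium.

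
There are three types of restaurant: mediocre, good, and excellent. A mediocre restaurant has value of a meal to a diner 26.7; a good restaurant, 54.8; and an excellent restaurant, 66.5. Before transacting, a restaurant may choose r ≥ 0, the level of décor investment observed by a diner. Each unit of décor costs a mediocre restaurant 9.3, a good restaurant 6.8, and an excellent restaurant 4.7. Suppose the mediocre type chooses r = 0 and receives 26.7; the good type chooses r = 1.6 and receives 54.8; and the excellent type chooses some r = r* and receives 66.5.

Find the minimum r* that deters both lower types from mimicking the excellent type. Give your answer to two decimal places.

Mediocre type (on-path payoff 26.7) won't mimic when 26.7 ≥ 66.5 − 9.3·r*, i.e. r* ≥ 4.28.
Good type (on-path payoff 54.8 − 6.8×1.6 = 43.92) won't mimic when 43.92 ≥ 66.5 − 6.8·r*, i.e. r* ≥ 3.32.
Both must hold, so r* = max(4.28, 3.32) = 4.28. The mediocre type's constraint binds.

4.28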